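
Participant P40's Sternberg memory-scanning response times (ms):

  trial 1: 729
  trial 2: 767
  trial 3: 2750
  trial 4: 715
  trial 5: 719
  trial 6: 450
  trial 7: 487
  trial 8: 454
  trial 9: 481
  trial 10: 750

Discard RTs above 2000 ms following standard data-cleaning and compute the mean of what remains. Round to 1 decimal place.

Excluded: 2750
Retained (n=9): Σ = 5552
Mean = 5552/9 = 616.8889

616.9 ms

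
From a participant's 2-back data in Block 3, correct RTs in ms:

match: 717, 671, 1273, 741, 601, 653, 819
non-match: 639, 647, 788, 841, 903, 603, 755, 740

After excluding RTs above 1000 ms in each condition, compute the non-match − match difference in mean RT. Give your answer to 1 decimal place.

39.2 ms

match: exclude 1273
M(match) = 4202/6 = 700.333
M(non-match) = 5916/8 = 739.500
Difference = 739.500 − 700.333 = 39.167 ms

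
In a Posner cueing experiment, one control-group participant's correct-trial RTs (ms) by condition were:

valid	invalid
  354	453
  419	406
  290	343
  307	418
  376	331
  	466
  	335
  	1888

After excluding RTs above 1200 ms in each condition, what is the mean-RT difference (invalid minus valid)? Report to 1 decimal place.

43.9 ms

invalid: exclude 1888
M(valid) = 1746/5 = 349.200
M(invalid) = 2752/7 = 393.143
Difference = 393.143 − 349.200 = 43.943 ms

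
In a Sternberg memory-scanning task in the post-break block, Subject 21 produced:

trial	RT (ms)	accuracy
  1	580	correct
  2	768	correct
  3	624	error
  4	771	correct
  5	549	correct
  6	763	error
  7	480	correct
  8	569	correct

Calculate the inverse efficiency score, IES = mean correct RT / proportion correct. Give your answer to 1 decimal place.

Correct trials (n=6): 580, 768, 771, 549, 480, 569
Mean correct RT = 3717/6 = 619.5000 ms
Proportion correct = 6/8
IES = 619.5000 / (6/8) = 826.000 ms

826.0 ms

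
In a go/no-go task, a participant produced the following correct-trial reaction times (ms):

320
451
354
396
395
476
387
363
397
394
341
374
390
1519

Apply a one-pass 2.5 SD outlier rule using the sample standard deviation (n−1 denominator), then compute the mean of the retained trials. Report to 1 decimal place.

387.5 ms

n = 14, ΣRT = 6557, M = 468.357
Σ(x−M)² = 1209517.21; s = √(1209517.21/13) = 305.024
Cutoffs: 468.357 ± 2.5·305.024 → [-294.2, 1230.9]
Outside: 1519 → excluded.
Retained (n=13): Σ = 5038, mean = 5038/13 = 387.538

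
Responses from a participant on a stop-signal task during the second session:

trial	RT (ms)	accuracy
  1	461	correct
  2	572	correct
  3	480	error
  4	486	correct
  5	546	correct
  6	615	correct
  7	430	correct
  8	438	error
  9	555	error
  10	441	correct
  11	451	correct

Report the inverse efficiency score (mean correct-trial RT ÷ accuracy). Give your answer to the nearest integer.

Correct trials (n=8): 461, 572, 486, 546, 615, 430, 441, 451
Mean correct RT = 4002/8 = 500.2500 ms
Proportion correct = 8/11
IES = 500.2500 / (8/11) = 687.844 ms

688 ms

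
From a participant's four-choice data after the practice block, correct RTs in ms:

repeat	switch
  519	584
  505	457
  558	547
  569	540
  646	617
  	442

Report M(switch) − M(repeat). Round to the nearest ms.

-28 ms

M(repeat) = 2797/5 = 559.400
M(switch) = 3187/6 = 531.167
Difference = 531.167 − 559.400 = -28.233 ms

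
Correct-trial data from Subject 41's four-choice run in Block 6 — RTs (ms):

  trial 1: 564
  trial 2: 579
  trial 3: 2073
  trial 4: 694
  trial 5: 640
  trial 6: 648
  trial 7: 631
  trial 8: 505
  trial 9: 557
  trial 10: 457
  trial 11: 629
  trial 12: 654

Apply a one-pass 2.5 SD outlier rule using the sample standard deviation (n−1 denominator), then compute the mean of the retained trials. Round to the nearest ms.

n = 12, ΣRT = 8631, M = 719.250
Σ(x−M)² = 2049600.25; s = √(2049600.25/11) = 431.656
Cutoffs: 719.250 ± 2.5·431.656 → [-359.9, 1798.4]
Outside: 2073 → excluded.
Retained (n=11): Σ = 6558, mean = 6558/11 = 596.182

596 ms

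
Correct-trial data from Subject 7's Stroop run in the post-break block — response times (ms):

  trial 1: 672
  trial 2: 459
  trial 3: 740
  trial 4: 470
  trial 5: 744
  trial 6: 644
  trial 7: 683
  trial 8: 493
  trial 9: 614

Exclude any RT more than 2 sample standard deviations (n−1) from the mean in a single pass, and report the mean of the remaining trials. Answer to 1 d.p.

n = 9, ΣRT = 5519, M = 613.222
Σ(x−M)² = 101197.56; s = √(101197.56/8) = 112.471
Cutoffs: 613.222 ± 2·112.471 → [388.3, 838.2]
No RTs fall outside the cutoffs; all 9 retained. Mean = 5519/9 = 613.222

613.2 ms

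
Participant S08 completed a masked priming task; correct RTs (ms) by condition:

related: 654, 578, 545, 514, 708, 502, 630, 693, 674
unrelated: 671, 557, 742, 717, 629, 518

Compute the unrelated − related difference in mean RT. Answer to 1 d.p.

28.1 ms

M(related) = 5498/9 = 610.889
M(unrelated) = 3834/6 = 639.000
Difference = 639.000 − 610.889 = 28.111 ms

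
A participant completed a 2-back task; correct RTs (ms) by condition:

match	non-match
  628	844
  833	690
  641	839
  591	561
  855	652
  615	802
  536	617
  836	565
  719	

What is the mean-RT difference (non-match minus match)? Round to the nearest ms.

1 ms

M(match) = 6254/9 = 694.889
M(non-match) = 5570/8 = 696.250
Difference = 696.250 − 694.889 = 1.361 ms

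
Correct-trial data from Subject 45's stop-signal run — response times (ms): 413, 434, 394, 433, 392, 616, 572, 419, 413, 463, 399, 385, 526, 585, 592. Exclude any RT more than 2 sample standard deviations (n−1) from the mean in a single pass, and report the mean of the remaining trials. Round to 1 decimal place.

469.1 ms

n = 15, ΣRT = 7036, M = 469.067
Σ(x−M)² = 98890.93; s = √(98890.93/14) = 84.045
Cutoffs: 469.067 ± 2·84.045 → [301.0, 637.2]
No RTs fall outside the cutoffs; all 15 retained. Mean = 7036/15 = 469.067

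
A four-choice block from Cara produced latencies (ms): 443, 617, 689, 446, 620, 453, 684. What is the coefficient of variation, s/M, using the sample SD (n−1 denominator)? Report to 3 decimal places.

n = 7, Σ = 3952, M = 564.5714
Σ(x−M)² = 76853.714; s = √(76853.714/6) = 113.1766
CV = 113.1766 / 564.5714 = 0.20046

0.200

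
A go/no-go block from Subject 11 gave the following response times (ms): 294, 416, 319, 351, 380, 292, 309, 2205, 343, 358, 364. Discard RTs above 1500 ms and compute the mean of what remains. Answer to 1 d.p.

Excluded: 2205
Retained (n=10): Σ = 3426
Mean = 3426/10 = 342.6000

342.6 ms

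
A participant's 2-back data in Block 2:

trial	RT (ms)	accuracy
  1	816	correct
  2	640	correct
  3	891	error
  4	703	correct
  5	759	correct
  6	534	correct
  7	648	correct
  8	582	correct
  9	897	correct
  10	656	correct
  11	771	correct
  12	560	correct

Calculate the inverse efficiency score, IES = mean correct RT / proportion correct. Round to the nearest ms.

Correct trials (n=11): 816, 640, 703, 759, 534, 648, 582, 897, 656, 771, 560
Mean correct RT = 7566/11 = 687.8182 ms
Proportion correct = 11/12
IES = 687.8182 / (11/12) = 750.347 ms

750 ms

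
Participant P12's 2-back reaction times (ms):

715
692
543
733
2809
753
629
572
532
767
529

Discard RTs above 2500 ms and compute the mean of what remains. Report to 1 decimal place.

646.5 ms

Excluded: 2809
Retained (n=10): Σ = 6465
Mean = 6465/10 = 646.5000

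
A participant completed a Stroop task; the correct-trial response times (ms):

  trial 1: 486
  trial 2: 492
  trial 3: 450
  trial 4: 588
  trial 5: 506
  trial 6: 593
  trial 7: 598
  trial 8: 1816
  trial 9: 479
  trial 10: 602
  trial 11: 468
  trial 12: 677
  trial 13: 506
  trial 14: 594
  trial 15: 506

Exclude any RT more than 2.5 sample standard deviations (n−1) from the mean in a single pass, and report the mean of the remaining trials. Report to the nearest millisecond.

n = 15, ΣRT = 9361, M = 624.067
Σ(x−M)² = 1581866.93; s = √(1581866.93/14) = 336.141
Cutoffs: 624.067 ± 2.5·336.141 → [-216.3, 1464.4]
Outside: 1816 → excluded.
Retained (n=14): Σ = 7545, mean = 7545/14 = 538.929

539 ms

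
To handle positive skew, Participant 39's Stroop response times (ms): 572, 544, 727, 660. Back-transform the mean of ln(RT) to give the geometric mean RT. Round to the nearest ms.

ln(RT): 6.3491, 6.2989, 6.5889, 6.4922
Mean ln(RT) = 25.7293/4 = 6.43231
Geometric mean = exp(6.43231) = 621.61 ms

622 ms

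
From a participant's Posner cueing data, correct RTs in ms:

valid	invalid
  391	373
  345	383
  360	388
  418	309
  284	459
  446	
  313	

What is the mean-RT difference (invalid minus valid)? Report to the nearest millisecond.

17 ms

M(valid) = 2557/7 = 365.286
M(invalid) = 1912/5 = 382.400
Difference = 382.400 − 365.286 = 17.114 ms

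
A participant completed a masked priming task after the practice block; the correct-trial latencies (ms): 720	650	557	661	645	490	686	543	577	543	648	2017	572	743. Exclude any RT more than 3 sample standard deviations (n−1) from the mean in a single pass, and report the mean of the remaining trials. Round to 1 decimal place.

618.1 ms

n = 14, ΣRT = 10052, M = 718.000
Σ(x−M)² = 1887508.00; s = √(1887508.00/13) = 381.042
Cutoffs: 718.000 ± 3·381.042 → [-425.1, 1861.1]
Outside: 2017 → excluded.
Retained (n=13): Σ = 8035, mean = 8035/13 = 618.077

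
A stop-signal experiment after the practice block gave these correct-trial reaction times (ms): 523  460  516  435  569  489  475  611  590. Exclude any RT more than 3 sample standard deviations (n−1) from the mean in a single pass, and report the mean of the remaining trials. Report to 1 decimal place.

n = 9, ΣRT = 4668, M = 518.667
Σ(x−M)² = 29402.00; s = √(29402.00/8) = 60.624
Cutoffs: 518.667 ± 3·60.624 → [336.8, 700.5]
No RTs fall outside the cutoffs; all 9 retained. Mean = 4668/9 = 518.667

518.7 ms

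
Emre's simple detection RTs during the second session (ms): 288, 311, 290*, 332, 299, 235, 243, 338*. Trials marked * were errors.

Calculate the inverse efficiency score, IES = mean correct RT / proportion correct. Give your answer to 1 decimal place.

Correct trials (n=6): 288, 311, 332, 299, 235, 243
Mean correct RT = 1708/6 = 284.6667 ms
Proportion correct = 6/8
IES = 284.6667 / (6/8) = 379.556 ms

379.6 ms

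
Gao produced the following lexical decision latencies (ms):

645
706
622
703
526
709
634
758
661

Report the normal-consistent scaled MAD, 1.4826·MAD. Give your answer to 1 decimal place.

62.3 ms

Sorted: 526, 622, 634, 645, 661, 703, 706, 709, 758 → median = 661
|x − 661| sorted: 0, 16, 27, 39, 42, 45, 48, 97, 135 → MAD = 42
Robust SD ≈ 1.4826 × 42 = 62.269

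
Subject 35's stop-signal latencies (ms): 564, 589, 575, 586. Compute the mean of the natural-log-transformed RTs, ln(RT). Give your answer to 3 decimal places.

6.360

ln(RT): 6.3351, 6.3784, 6.3544, 6.3733
Σ ln(RT) = 25.4412
Mean = 25.4412/4 = 6.36029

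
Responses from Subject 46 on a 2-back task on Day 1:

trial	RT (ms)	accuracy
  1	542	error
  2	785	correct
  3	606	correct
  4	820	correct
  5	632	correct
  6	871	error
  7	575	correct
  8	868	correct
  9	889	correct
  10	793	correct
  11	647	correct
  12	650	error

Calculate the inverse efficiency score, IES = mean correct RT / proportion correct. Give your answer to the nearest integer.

980 ms

Correct trials (n=9): 785, 606, 820, 632, 575, 868, 889, 793, 647
Mean correct RT = 6615/9 = 735.0000 ms
Proportion correct = 9/12
IES = 735.0000 / (9/12) = 980.000 ms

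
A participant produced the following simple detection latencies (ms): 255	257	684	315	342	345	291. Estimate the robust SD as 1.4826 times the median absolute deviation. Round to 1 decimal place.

44.5 ms

Sorted: 255, 257, 291, 315, 342, 345, 684 → median = 315
|x − 315| sorted: 0, 24, 27, 30, 58, 60, 369 → MAD = 30
Robust SD ≈ 1.4826 × 30 = 44.478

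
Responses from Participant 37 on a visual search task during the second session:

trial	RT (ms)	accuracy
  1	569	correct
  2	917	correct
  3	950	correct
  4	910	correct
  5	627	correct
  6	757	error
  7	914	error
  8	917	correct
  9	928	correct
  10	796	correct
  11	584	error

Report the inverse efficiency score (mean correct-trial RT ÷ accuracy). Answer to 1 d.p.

1136.8 ms

Correct trials (n=8): 569, 917, 950, 910, 627, 917, 928, 796
Mean correct RT = 6614/8 = 826.7500 ms
Proportion correct = 8/11
IES = 826.7500 / (8/11) = 1136.781 ms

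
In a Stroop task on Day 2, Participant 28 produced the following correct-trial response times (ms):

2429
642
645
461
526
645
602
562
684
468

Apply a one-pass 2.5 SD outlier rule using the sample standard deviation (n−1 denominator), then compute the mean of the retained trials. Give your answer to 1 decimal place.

n = 10, ΣRT = 7664, M = 766.400
Σ(x−M)² = 3124890.40; s = √(3124890.40/9) = 589.245
Cutoffs: 766.400 ± 2.5·589.245 → [-706.7, 2239.5]
Outside: 2429 → excluded.
Retained (n=9): Σ = 5235, mean = 5235/9 = 581.667

581.7 ms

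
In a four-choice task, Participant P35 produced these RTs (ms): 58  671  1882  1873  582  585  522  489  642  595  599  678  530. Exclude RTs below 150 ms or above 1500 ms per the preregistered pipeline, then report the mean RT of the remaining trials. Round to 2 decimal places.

589.30 ms

Excluded: 58, 1873, 1882
Retained (n=10): Σ = 5893
Mean = 5893/10 = 589.3000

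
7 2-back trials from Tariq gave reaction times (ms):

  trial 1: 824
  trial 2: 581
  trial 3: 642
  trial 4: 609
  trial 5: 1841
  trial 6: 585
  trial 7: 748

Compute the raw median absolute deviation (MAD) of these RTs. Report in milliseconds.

Sorted: 581, 585, 609, 642, 748, 824, 1841 → median = 642
|x − 642|: 182, 61, 0, 33, 1199, 57, 106
Sorted deviations: 0, 33, 57, 61, 106, 182, 1199 → MAD = 61

61 ms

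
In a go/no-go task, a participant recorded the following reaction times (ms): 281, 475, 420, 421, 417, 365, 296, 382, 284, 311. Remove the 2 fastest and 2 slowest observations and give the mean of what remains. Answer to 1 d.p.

Sorted: 281, 284, 296, 311, 365, 382, 417, 420, 421, 475
Drop lowest 2 (281, 284) and highest 2 (421, 475)
Remaining (n=6): Σ = 2191, mean = 2191/6 = 365.167

365.2 ms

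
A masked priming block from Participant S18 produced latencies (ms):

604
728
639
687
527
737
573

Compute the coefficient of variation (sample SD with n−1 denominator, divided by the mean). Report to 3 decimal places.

0.124

n = 7, Σ = 4495, M = 642.1429
Σ(x−M)² = 37884.857; s = √(37884.857/6) = 79.4616
CV = 79.4616 / 642.1429 = 0.12374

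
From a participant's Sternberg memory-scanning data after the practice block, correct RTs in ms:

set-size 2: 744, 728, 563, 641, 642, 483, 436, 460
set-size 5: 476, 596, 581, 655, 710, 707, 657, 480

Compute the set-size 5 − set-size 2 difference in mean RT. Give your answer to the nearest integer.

21 ms

M(set-size 2) = 4697/8 = 587.125
M(set-size 5) = 4862/8 = 607.750
Difference = 607.750 − 587.125 = 20.625 ms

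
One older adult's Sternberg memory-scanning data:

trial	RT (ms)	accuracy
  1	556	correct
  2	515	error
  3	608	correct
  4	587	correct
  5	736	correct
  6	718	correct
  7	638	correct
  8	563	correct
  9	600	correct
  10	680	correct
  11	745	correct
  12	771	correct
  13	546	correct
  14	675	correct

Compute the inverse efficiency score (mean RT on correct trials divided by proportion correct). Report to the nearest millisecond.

698 ms

Correct trials (n=13): 556, 608, 587, 736, 718, 638, 563, 600, 680, 745, 771, 546, 675
Mean correct RT = 8423/13 = 647.9231 ms
Proportion correct = 13/14
IES = 647.9231 / (13/14) = 697.763 ms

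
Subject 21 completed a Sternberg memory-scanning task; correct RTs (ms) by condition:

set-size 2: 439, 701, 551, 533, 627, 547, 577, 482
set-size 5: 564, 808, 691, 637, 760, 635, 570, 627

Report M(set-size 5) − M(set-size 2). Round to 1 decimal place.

104.4 ms

M(set-size 2) = 4457/8 = 557.125
M(set-size 5) = 5292/8 = 661.500
Difference = 661.500 − 557.125 = 104.375 ms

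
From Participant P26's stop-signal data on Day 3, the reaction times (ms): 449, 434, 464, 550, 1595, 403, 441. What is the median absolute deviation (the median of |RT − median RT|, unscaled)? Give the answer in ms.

Sorted: 403, 434, 441, 449, 464, 550, 1595 → median = 449
|x − 449|: 0, 15, 15, 101, 1146, 46, 8
Sorted deviations: 0, 8, 15, 15, 46, 101, 1146 → MAD = 15

15 ms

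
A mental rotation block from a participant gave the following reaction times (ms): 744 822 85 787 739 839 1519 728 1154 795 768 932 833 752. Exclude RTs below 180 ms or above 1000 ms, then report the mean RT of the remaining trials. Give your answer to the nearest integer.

Excluded: 85, 1154, 1519
Retained (n=11): Σ = 8739
Mean = 8739/11 = 794.4545

794 ms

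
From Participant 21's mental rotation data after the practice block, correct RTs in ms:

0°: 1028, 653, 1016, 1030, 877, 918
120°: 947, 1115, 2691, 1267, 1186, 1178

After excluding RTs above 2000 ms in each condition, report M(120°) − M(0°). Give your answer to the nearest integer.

218 ms

120°: exclude 2691
M(0°) = 5522/6 = 920.333
M(120°) = 5693/5 = 1138.600
Difference = 1138.600 − 920.333 = 218.267 ms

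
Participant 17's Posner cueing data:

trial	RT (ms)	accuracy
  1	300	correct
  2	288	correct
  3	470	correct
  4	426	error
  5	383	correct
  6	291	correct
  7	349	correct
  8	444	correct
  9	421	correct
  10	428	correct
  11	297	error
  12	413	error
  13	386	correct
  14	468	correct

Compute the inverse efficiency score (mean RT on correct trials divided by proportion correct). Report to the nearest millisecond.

Correct trials (n=11): 300, 288, 470, 383, 291, 349, 444, 421, 428, 386, 468
Mean correct RT = 4228/11 = 384.3636 ms
Proportion correct = 11/14
IES = 384.3636 / (11/14) = 489.190 ms

489 ms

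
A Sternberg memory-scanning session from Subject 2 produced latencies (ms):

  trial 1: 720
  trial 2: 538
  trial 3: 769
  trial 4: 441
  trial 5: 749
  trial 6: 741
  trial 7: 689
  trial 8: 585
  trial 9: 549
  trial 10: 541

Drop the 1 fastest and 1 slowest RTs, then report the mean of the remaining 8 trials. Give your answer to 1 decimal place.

Sorted: 441, 538, 541, 549, 585, 689, 720, 741, 749, 769
Drop lowest 1 (441) and highest 1 (769)
Remaining (n=8): Σ = 5112, mean = 5112/8 = 639.000

639.0 ms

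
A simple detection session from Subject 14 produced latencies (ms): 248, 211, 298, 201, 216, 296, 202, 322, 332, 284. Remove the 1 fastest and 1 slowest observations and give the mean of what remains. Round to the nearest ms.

260 ms

Sorted: 201, 202, 211, 216, 248, 284, 296, 298, 322, 332
Drop lowest 1 (201) and highest 1 (332)
Remaining (n=8): Σ = 2077, mean = 2077/8 = 259.625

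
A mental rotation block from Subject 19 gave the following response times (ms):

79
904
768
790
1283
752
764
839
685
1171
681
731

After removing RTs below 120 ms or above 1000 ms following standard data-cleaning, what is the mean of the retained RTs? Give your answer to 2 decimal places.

768.22 ms

Excluded: 79, 1171, 1283
Retained (n=9): Σ = 6914
Mean = 6914/9 = 768.2222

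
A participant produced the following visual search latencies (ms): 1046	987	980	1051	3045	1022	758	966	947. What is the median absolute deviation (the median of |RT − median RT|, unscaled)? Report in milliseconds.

Sorted: 758, 947, 966, 980, 987, 1022, 1046, 1051, 3045 → median = 987
|x − 987|: 59, 0, 7, 64, 2058, 35, 229, 21, 40
Sorted deviations: 0, 7, 21, 35, 40, 59, 64, 229, 2058 → MAD = 40

40 ms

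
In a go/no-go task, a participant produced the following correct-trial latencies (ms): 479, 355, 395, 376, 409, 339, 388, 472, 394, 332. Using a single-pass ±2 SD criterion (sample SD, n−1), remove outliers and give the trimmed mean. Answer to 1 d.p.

n = 10, ΣRT = 3939, M = 393.900
Σ(x−M)² = 22284.90; s = √(22284.90/9) = 49.760
Cutoffs: 393.900 ± 2·49.760 → [294.4, 493.4]
No RTs fall outside the cutoffs; all 10 retained. Mean = 3939/10 = 393.900

393.9 ms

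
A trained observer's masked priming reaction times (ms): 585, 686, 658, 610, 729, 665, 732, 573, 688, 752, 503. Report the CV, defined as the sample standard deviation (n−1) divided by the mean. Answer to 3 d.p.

n = 11, Σ = 7181, M = 652.8182
Σ(x−M)² = 59673.636; s = √(59673.636/10) = 77.2487
CV = 77.2487 / 652.8182 = 0.11833

0.118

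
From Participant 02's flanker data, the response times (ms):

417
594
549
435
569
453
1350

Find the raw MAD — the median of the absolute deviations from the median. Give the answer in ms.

96 ms

Sorted: 417, 435, 453, 549, 569, 594, 1350 → median = 549
|x − 549|: 132, 45, 0, 114, 20, 96, 801
Sorted deviations: 0, 20, 45, 96, 114, 132, 801 → MAD = 96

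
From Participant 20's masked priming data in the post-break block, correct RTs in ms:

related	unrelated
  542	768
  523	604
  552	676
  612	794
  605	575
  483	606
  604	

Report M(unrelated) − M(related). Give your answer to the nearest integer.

110 ms

M(related) = 3921/7 = 560.143
M(unrelated) = 4023/6 = 670.500
Difference = 670.500 − 560.143 = 110.357 ms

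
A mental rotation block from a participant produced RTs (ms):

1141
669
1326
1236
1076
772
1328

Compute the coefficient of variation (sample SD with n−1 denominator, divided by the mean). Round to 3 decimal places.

n = 7, Σ = 7548, M = 1078.2857
Σ(x−M)² = 413857.429; s = √(413857.429/6) = 262.6333
CV = 262.6333 / 1078.2857 = 0.24357

0.244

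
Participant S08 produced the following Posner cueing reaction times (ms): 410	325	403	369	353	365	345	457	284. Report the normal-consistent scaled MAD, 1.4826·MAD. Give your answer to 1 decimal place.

Sorted: 284, 325, 345, 353, 365, 369, 403, 410, 457 → median = 365
|x − 365| sorted: 0, 4, 12, 20, 38, 40, 45, 81, 92 → MAD = 38
Robust SD ≈ 1.4826 × 38 = 56.339

56.3 ms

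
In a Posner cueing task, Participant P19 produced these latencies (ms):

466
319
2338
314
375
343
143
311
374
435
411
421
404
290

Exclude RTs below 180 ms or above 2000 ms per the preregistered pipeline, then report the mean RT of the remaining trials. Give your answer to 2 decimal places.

371.92 ms

Excluded: 143, 2338
Retained (n=12): Σ = 4463
Mean = 4463/12 = 371.9167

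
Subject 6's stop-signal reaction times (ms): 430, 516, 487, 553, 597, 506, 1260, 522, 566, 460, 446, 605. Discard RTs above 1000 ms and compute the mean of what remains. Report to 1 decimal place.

Excluded: 1260
Retained (n=11): Σ = 5688
Mean = 5688/11 = 517.0909

517.1 ms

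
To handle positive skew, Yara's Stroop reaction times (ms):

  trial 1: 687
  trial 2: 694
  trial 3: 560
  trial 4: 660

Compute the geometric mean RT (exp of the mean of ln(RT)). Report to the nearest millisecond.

648 ms

ln(RT): 6.5323, 6.5425, 6.3279, 6.4922
Mean ln(RT) = 25.8950/4 = 6.47375
Geometric mean = exp(6.47375) = 647.91 ms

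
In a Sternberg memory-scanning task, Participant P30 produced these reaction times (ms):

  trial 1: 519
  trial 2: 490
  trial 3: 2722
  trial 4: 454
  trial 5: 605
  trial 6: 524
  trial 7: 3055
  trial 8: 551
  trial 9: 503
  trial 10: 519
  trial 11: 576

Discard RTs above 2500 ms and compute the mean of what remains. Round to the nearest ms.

Excluded: 2722, 3055
Retained (n=9): Σ = 4741
Mean = 4741/9 = 526.7778

527 ms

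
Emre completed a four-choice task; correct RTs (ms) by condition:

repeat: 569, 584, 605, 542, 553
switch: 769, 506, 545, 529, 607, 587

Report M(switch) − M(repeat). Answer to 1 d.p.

19.9 ms

M(repeat) = 2853/5 = 570.600
M(switch) = 3543/6 = 590.500
Difference = 590.500 − 570.600 = 19.900 ms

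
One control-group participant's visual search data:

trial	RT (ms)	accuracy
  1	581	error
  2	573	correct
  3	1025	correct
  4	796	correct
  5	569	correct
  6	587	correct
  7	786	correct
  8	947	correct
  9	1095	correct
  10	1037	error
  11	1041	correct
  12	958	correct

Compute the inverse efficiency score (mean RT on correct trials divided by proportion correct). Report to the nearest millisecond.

1005 ms

Correct trials (n=10): 573, 1025, 796, 569, 587, 786, 947, 1095, 1041, 958
Mean correct RT = 8377/10 = 837.7000 ms
Proportion correct = 10/12
IES = 837.7000 / (10/12) = 1005.240 ms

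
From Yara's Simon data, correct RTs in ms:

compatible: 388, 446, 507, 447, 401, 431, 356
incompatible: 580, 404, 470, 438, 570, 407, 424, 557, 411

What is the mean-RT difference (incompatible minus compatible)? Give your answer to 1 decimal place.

M(compatible) = 2976/7 = 425.143
M(incompatible) = 4261/9 = 473.444
Difference = 473.444 − 425.143 = 48.302 ms

48.3 ms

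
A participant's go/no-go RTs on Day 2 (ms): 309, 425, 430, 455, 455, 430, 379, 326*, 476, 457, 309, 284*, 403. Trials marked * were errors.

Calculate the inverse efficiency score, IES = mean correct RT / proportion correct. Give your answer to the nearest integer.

486 ms

Correct trials (n=11): 309, 425, 430, 455, 455, 430, 379, 476, 457, 309, 403
Mean correct RT = 4528/11 = 411.6364 ms
Proportion correct = 11/13
IES = 411.6364 / (11/13) = 486.479 ms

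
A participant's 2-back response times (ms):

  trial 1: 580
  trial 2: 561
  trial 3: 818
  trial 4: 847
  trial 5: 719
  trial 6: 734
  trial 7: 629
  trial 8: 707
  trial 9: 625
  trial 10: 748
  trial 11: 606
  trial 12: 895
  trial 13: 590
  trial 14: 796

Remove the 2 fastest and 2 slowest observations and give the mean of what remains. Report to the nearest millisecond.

697 ms

Sorted: 561, 580, 590, 606, 625, 629, 707, 719, 734, 748, 796, 818, 847, 895
Drop lowest 2 (561, 580) and highest 2 (847, 895)
Remaining (n=10): Σ = 6972, mean = 6972/10 = 697.200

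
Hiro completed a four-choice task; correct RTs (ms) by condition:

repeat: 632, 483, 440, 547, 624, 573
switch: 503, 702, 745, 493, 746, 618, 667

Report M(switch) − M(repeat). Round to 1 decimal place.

M(repeat) = 3299/6 = 549.833
M(switch) = 4474/7 = 639.143
Difference = 639.143 − 549.833 = 89.310 ms

89.3 ms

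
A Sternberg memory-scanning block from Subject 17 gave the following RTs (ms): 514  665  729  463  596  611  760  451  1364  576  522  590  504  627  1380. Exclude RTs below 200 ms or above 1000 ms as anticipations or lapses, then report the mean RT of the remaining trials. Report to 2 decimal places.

585.23 ms

Excluded: 1364, 1380
Retained (n=13): Σ = 7608
Mean = 7608/13 = 585.2308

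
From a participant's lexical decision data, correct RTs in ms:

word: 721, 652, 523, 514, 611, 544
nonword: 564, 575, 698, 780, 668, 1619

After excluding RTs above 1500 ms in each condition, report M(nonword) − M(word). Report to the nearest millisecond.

63 ms

nonword: exclude 1619
M(word) = 3565/6 = 594.167
M(nonword) = 3285/5 = 657.000
Difference = 657.000 − 594.167 = 62.833 ms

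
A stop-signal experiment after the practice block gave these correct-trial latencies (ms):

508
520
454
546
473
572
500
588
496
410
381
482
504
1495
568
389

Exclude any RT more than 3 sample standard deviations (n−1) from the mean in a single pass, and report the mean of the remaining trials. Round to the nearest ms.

493 ms

n = 16, ΣRT = 8886, M = 555.375
Σ(x−M)² = 998877.75; s = √(998877.75/15) = 258.054
Cutoffs: 555.375 ± 3·258.054 → [-218.8, 1329.5]
Outside: 1495 → excluded.
Retained (n=15): Σ = 7391, mean = 7391/15 = 492.733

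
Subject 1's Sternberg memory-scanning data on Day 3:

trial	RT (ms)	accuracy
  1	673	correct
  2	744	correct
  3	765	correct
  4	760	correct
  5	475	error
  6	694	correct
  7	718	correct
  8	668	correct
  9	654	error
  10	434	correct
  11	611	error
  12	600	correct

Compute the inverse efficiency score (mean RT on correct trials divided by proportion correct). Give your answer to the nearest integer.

Correct trials (n=9): 673, 744, 765, 760, 694, 718, 668, 434, 600
Mean correct RT = 6056/9 = 672.8889 ms
Proportion correct = 9/12
IES = 672.8889 / (9/12) = 897.185 ms

897 ms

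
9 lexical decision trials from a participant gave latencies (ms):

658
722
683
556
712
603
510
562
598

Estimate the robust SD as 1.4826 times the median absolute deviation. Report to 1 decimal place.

Sorted: 510, 556, 562, 598, 603, 658, 683, 712, 722 → median = 603
|x − 603| sorted: 0, 5, 41, 47, 55, 80, 93, 109, 119 → MAD = 55
Robust SD ≈ 1.4826 × 55 = 81.543

81.5 ms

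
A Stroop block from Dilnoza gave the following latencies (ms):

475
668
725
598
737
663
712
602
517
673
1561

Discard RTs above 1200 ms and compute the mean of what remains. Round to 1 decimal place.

Excluded: 1561
Retained (n=10): Σ = 6370
Mean = 6370/10 = 637.0000

637.0 ms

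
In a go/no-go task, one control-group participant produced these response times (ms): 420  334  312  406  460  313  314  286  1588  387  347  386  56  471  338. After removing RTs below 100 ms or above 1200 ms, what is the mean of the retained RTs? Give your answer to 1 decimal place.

Excluded: 56, 1588
Retained (n=13): Σ = 4774
Mean = 4774/13 = 367.2308

367.2 ms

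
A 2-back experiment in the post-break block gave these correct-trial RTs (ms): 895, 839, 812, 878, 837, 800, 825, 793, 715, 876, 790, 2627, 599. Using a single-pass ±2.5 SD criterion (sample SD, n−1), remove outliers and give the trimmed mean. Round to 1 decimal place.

804.9 ms

n = 13, ΣRT = 12286, M = 945.077
Σ(x−M)² = 3136632.92; s = √(3136632.92/12) = 511.259
Cutoffs: 945.077 ± 2.5·511.259 → [-333.1, 2223.2]
Outside: 2627 → excluded.
Retained (n=12): Σ = 9659, mean = 9659/12 = 804.917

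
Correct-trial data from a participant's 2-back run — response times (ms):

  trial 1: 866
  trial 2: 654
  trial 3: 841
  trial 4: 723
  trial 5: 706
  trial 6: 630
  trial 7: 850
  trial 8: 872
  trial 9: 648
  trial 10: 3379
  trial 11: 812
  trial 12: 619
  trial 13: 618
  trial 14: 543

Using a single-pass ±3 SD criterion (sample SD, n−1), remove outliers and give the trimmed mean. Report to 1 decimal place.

n = 14, ΣRT = 12761, M = 911.500
Σ(x−M)² = 6711073.50; s = √(6711073.50/13) = 718.496
Cutoffs: 911.500 ± 3·718.496 → [-1244.0, 3067.0]
Outside: 3379 → excluded.
Retained (n=13): Σ = 9382, mean = 9382/13 = 721.692

721.7 ms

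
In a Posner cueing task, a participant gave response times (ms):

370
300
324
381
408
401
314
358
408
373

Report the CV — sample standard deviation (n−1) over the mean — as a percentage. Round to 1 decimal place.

n = 10, Σ = 3637, M = 363.7000
Σ(x−M)² = 13878.100; s = √(13878.100/9) = 39.2684
CV = 39.2684 / 363.7000 = 0.10797 = 10.797%

10.8%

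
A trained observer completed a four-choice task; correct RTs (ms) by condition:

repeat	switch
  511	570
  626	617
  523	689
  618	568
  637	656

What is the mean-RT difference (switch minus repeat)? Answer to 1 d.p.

37.0 ms

M(repeat) = 2915/5 = 583.000
M(switch) = 3100/5 = 620.000
Difference = 620.000 − 583.000 = 37.000 ms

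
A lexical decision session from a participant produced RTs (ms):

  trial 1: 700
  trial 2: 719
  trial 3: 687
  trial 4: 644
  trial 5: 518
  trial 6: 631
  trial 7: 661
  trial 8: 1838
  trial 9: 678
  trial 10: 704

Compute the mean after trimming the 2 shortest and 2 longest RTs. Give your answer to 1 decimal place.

679.0 ms

Sorted: 518, 631, 644, 661, 678, 687, 700, 704, 719, 1838
Drop lowest 2 (518, 631) and highest 2 (719, 1838)
Remaining (n=6): Σ = 4074, mean = 4074/6 = 679.000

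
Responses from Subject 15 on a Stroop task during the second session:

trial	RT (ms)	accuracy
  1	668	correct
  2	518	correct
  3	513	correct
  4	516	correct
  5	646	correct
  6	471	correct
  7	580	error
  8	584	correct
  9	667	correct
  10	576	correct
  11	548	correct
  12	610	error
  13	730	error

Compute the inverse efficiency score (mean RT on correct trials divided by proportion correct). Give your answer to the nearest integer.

742 ms

Correct trials (n=10): 668, 518, 513, 516, 646, 471, 584, 667, 576, 548
Mean correct RT = 5707/10 = 570.7000 ms
Proportion correct = 10/13
IES = 570.7000 / (10/13) = 741.910 ms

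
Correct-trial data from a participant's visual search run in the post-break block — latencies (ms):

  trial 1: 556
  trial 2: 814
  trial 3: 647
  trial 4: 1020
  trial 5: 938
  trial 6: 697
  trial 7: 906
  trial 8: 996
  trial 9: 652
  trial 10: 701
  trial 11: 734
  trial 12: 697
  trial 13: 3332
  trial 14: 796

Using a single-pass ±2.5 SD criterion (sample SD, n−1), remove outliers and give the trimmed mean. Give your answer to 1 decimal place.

n = 14, ΣRT = 13486, M = 963.286
Σ(x−M)² = 6295284.86; s = √(6295284.86/13) = 695.883
Cutoffs: 963.286 ± 2.5·695.883 → [-776.4, 2703.0]
Outside: 3332 → excluded.
Retained (n=13): Σ = 10154, mean = 10154/13 = 781.077

781.1 ms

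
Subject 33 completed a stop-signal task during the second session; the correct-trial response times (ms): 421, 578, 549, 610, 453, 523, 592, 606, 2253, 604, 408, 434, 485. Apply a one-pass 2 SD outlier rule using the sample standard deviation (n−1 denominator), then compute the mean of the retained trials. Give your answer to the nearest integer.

n = 13, ΣRT = 8516, M = 655.077
Σ(x−M)² = 2833498.92; s = √(2833498.92/12) = 485.927
Cutoffs: 655.077 ± 2·485.927 → [-316.8, 1626.9]
Outside: 2253 → excluded.
Retained (n=12): Σ = 6263, mean = 6263/12 = 521.917

522 ms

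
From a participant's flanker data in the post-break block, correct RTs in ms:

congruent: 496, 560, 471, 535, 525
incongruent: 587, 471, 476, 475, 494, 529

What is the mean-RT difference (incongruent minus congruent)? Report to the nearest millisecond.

M(congruent) = 2587/5 = 517.400
M(incongruent) = 3032/6 = 505.333
Difference = 505.333 − 517.400 = -12.067 ms

-12 ms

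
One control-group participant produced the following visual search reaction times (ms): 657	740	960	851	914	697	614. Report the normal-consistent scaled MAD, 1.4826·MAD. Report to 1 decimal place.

164.6 ms

Sorted: 614, 657, 697, 740, 851, 914, 960 → median = 740
|x − 740| sorted: 0, 43, 83, 111, 126, 174, 220 → MAD = 111
Robust SD ≈ 1.4826 × 111 = 164.569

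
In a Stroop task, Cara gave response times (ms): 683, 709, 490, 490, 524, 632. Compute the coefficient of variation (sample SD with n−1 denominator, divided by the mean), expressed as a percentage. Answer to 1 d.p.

n = 6, Σ = 3528, M = 588.0000
Σ(x−M)² = 48906.000; s = √(48906.000/5) = 98.8999
CV = 98.8999 / 588.0000 = 0.16820 = 16.820%

16.8%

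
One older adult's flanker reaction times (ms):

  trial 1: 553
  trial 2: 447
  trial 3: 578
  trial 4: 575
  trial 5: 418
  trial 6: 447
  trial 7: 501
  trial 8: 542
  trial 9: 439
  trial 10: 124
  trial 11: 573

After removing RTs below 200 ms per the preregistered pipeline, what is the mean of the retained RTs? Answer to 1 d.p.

507.3 ms

Excluded: 124
Retained (n=10): Σ = 5073
Mean = 5073/10 = 507.3000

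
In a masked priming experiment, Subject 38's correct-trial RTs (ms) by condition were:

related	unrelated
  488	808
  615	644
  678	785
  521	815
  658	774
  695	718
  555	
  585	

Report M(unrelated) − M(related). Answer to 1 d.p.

158.0 ms

M(related) = 4795/8 = 599.375
M(unrelated) = 4544/6 = 757.333
Difference = 757.333 − 599.375 = 157.958 ms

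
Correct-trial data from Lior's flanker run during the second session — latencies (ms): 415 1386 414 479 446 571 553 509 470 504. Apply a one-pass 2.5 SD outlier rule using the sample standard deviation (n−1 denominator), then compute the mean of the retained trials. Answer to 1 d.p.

n = 10, ΣRT = 5747, M = 574.700
Σ(x−M)² = 756020.10; s = √(756020.10/9) = 289.831
Cutoffs: 574.700 ± 2.5·289.831 → [-149.9, 1299.3]
Outside: 1386 → excluded.
Retained (n=9): Σ = 4361, mean = 4361/9 = 484.556

484.6 ms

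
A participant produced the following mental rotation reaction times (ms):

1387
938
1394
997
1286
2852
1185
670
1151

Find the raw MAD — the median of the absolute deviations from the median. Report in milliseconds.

202 ms

Sorted: 670, 938, 997, 1151, 1185, 1286, 1387, 1394, 2852 → median = 1185
|x − 1185|: 202, 247, 209, 188, 101, 1667, 0, 515, 34
Sorted deviations: 0, 34, 101, 188, 202, 209, 247, 515, 1667 → MAD = 202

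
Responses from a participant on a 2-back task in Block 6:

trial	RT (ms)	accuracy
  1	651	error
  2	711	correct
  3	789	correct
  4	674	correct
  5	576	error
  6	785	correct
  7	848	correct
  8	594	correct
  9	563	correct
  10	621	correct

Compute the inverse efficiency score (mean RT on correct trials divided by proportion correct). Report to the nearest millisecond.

Correct trials (n=8): 711, 789, 674, 785, 848, 594, 563, 621
Mean correct RT = 5585/8 = 698.1250 ms
Proportion correct = 8/10
IES = 698.1250 / (8/10) = 872.656 ms

873 ms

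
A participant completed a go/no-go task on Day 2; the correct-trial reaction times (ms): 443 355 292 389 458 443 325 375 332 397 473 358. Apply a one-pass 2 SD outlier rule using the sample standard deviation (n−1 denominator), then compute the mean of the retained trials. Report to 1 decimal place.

n = 12, ΣRT = 4640, M = 386.667
Σ(x−M)² = 36714.67; s = √(36714.67/11) = 57.773
Cutoffs: 386.667 ± 2·57.773 → [271.1, 502.2]
No RTs fall outside the cutoffs; all 12 retained. Mean = 4640/12 = 386.667

386.7 ms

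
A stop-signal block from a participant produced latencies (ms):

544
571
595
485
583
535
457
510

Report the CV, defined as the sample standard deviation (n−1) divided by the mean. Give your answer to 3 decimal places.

n = 8, Σ = 4280, M = 535.0000
Σ(x−M)² = 16490.000; s = √(16490.000/7) = 48.5357
CV = 48.5357 / 535.0000 = 0.09072

0.091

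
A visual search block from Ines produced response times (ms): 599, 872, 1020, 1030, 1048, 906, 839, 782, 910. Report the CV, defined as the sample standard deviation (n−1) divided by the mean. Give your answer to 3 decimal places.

n = 9, Σ = 8006, M = 889.5556
Σ(x−M)² = 161388.222; s = √(161388.222/8) = 142.0335
CV = 142.0335 / 889.5556 = 0.15967

0.160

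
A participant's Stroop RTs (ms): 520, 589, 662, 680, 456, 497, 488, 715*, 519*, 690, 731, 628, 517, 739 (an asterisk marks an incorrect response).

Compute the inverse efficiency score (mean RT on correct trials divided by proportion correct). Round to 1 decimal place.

699.7 ms

Correct trials (n=12): 520, 589, 662, 680, 456, 497, 488, 690, 731, 628, 517, 739
Mean correct RT = 7197/12 = 599.7500 ms
Proportion correct = 12/14
IES = 599.7500 / (12/14) = 699.708 ms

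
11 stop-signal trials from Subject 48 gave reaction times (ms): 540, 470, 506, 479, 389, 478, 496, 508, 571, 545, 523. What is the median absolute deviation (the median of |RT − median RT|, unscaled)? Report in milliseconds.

Sorted: 389, 470, 478, 479, 496, 506, 508, 523, 540, 545, 571 → median = 506
|x − 506|: 34, 36, 0, 27, 117, 28, 10, 2, 65, 39, 17
Sorted deviations: 0, 2, 10, 17, 27, 28, 34, 36, 39, 65, 117 → MAD = 28

28 ms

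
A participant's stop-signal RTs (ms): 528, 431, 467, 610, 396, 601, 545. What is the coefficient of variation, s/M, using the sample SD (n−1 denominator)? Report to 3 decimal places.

n = 7, Σ = 3578, M = 511.1429
Σ(x−M)² = 40906.857; s = √(40906.857/6) = 82.5700
CV = 82.5700 / 511.1429 = 0.16154

0.162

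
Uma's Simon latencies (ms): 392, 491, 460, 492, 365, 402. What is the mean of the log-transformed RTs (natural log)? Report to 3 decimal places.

6.066

ln(RT): 5.9713, 6.1964, 6.1312, 6.1985, 5.8999, 5.9965
Σ ln(RT) = 36.3938
Mean = 36.3938/6 = 6.06563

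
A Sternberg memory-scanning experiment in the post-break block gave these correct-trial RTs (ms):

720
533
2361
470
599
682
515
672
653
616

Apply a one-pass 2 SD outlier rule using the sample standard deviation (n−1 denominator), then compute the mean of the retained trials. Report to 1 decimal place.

606.7 ms

n = 10, ΣRT = 7821, M = 782.100
Σ(x−M)² = 2827504.90; s = √(2827504.90/9) = 560.506
Cutoffs: 782.100 ± 2·560.506 → [-338.9, 1903.1]
Outside: 2361 → excluded.
Retained (n=9): Σ = 5460, mean = 5460/9 = 606.667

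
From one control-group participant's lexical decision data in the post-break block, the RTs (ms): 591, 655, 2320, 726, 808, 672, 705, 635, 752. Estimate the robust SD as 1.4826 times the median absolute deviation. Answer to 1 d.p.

74.1 ms

Sorted: 591, 635, 655, 672, 705, 726, 752, 808, 2320 → median = 705
|x − 705| sorted: 0, 21, 33, 47, 50, 70, 103, 114, 1615 → MAD = 50
Robust SD ≈ 1.4826 × 50 = 74.130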